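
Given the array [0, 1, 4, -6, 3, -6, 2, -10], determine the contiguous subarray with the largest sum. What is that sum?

Using Kadane's algorithm on [0, 1, 4, -6, 3, -6, 2, -10]:

Scanning through the array:
Position 1 (value 1): max_ending_here = 1, max_so_far = 1
Position 2 (value 4): max_ending_here = 5, max_so_far = 5
Position 3 (value -6): max_ending_here = -1, max_so_far = 5
Position 4 (value 3): max_ending_here = 3, max_so_far = 5
Position 5 (value -6): max_ending_here = -3, max_so_far = 5
Position 6 (value 2): max_ending_here = 2, max_so_far = 5
Position 7 (value -10): max_ending_here = -8, max_so_far = 5

Maximum subarray: [0, 1, 4]
Maximum sum: 5

The maximum subarray is [0, 1, 4] with sum 5. This subarray runs from index 0 to index 2.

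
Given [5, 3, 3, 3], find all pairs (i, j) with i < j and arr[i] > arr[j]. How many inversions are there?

Finding inversions in [5, 3, 3, 3]:

(0, 1): arr[0]=5 > arr[1]=3
(0, 2): arr[0]=5 > arr[2]=3
(0, 3): arr[0]=5 > arr[3]=3

Total inversions: 3

The array has 3 inversion(s): (0,1), (0,2), (0,3). Each pair (i,j) satisfies i < j and arr[i] > arr[j].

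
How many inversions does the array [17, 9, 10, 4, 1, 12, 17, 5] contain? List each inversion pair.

Finding inversions in [17, 9, 10, 4, 1, 12, 17, 5]:

(0, 1): arr[0]=17 > arr[1]=9
(0, 2): arr[0]=17 > arr[2]=10
(0, 3): arr[0]=17 > arr[3]=4
(0, 4): arr[0]=17 > arr[4]=1
(0, 5): arr[0]=17 > arr[5]=12
(0, 7): arr[0]=17 > arr[7]=5
(1, 3): arr[1]=9 > arr[3]=4
(1, 4): arr[1]=9 > arr[4]=1
(1, 7): arr[1]=9 > arr[7]=5
(2, 3): arr[2]=10 > arr[3]=4
(2, 4): arr[2]=10 > arr[4]=1
(2, 7): arr[2]=10 > arr[7]=5
(3, 4): arr[3]=4 > arr[4]=1
(5, 7): arr[5]=12 > arr[7]=5
(6, 7): arr[6]=17 > arr[7]=5

Total inversions: 15

The array has 15 inversion(s): (0,1), (0,2), (0,3), (0,4), (0,5), (0,7), (1,3), (1,4), (1,7), (2,3), (2,4), (2,7), (3,4), (5,7), (6,7). Each pair (i,j) satisfies i < j and arr[i] > arr[j].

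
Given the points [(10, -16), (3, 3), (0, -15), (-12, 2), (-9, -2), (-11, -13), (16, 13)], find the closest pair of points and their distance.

Computing all pairwise distances among 7 points:

d((10, -16), (3, 3)) = 20.2485
d((10, -16), (0, -15)) = 10.0499
d((10, -16), (-12, 2)) = 28.4253
d((10, -16), (-9, -2)) = 23.6008
d((10, -16), (-11, -13)) = 21.2132
d((10, -16), (16, 13)) = 29.6142
d((3, 3), (0, -15)) = 18.2483
d((3, 3), (-12, 2)) = 15.0333
d((3, 3), (-9, -2)) = 13.0
d((3, 3), (-11, -13)) = 21.2603
d((3, 3), (16, 13)) = 16.4012
d((0, -15), (-12, 2)) = 20.8087
d((0, -15), (-9, -2)) = 15.8114
d((0, -15), (-11, -13)) = 11.1803
d((0, -15), (16, 13)) = 32.249
d((-12, 2), (-9, -2)) = 5.0 <-- minimum
d((-12, 2), (-11, -13)) = 15.0333
d((-12, 2), (16, 13)) = 30.0832
d((-9, -2), (-11, -13)) = 11.1803
d((-9, -2), (16, 13)) = 29.1548
d((-11, -13), (16, 13)) = 37.4833

Closest pair: (-12, 2) and (-9, -2) with distance 5.0

The closest pair is (-12, 2) and (-9, -2) with Euclidean distance 5.0. For 7 points, brute-force pairwise comparison is shown above. For large n, the divide-and-conquer algorithm (sort by x, recurse on halves, check the dividing strip) achieves O(n log n).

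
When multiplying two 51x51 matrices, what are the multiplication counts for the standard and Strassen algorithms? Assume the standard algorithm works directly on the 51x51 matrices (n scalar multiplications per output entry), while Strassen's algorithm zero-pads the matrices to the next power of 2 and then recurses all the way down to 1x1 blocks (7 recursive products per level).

Matrix multiplication for 51x51 matrices:

Strassen's algorithm requires power-of-2 dimensions. Pad 51x51 to 64x64 (next power of 2).

Standard algorithm: 51^3 = 132651 multiplications
Strassen's algorithm: 7^(log2(64)) = 7^6 = 117649 multiplications
Savings: 132651 - 117649 = 15002 multiplications

Standard: 132651 multiplications (51^3). Strassen: 117649 multiplications (7^6, after padding to 64x64). Strassen reduces 8 recursive multiplications to 7 at each level.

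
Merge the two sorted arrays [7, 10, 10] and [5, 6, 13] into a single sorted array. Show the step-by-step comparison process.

Merging process:

Compare 7 vs 5: take 5 from right. Merged: [5]
Compare 7 vs 6: take 6 from right. Merged: [5, 6]
Compare 7 vs 13: take 7 from left. Merged: [5, 6, 7]
Compare 10 vs 13: take 10 from left. Merged: [5, 6, 7, 10]
Compare 10 vs 13: take 10 from left. Merged: [5, 6, 7, 10, 10]
Append remaining from right: [13]. Merged: [5, 6, 7, 10, 10, 13]

Final merged array: [5, 6, 7, 10, 10, 13]
Total comparisons: 5

The merged array is [5, 6, 7, 10, 10, 13], requiring 5 comparisons. The merge step runs in O(n) time where n is the total number of elements.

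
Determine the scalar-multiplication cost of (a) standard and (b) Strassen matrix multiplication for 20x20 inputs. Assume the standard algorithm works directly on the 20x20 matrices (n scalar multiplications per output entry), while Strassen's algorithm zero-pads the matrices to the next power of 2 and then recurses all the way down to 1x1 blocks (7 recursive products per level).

Matrix multiplication for 20x20 matrices:

Strassen's algorithm requires power-of-2 dimensions. Pad 20x20 to 32x32 (next power of 2).

Standard algorithm: 20^3 = 8000 multiplications
Strassen's algorithm: 7^(log2(32)) = 7^5 = 16807 multiplications
Difference: 8000 - 16807 = -8807 (Strassen uses MORE here due to padding overhead — for small or just-over-power-of-2 n, padding can outweigh the per-level savings)

Standard: 8000 multiplications (20^3). Strassen: 16807 multiplications (7^5, after padding to 32x32). Strassen reduces 8 recursive multiplications to 7 at each level.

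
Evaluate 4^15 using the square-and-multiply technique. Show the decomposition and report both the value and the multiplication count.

Computing 4^15 by squaring (build up from 4^1; each line after the first costs one multiplication):

4^1 = 4
4^2 = (4^1)^2 = 4^2 = 16
4^3 = 4 * 4^2 = 4 * 16 = 64
4^6 = (4^3)^2 = 64^2 = 4096
4^7 = 4 * 4^6 = 4 * 4096 = 16384
4^14 = (4^7)^2 = 16384^2 = 268435456
4^15 = 4 * 4^14 = 4 * 268435456 = 1073741824

Result: 1073741824
Multiplications needed: 6 (6 lines after 4^1)

4^15 = 1073741824. Using exponentiation by squaring, this requires 6 multiplications. The key idea: if the exponent is even, square the half-power; if odd, multiply by the base once.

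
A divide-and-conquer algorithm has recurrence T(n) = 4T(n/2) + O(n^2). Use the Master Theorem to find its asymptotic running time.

Master Theorem for T(n) = 4T(n/2) + O(n^2):

a = 4, b = 2, c = 2
log_b(a) = log_2(4) = 2.0000

Case 2: c = 2 = log_2(4) = 2.0000
T(n) = O(n^2 log n) = O(n^2 log n)

For T(n) = 4T(n/2) + O(n^2): log_2(4) = 2.0000. This is Case 2 of the Master Theorem (c = log_b(a), equal work at all levels), giving O(n^2 log n).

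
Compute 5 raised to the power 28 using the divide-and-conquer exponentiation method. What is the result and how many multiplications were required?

Computing 5^28 by squaring (build up from 5^1; each line after the first costs one multiplication):

5^1 = 5
5^2 = (5^1)^2 = 5^2 = 25
5^3 = 5 * 5^2 = 5 * 25 = 125
5^6 = (5^3)^2 = 125^2 = 15625
5^7 = 5 * 5^6 = 5 * 15625 = 78125
5^14 = (5^7)^2 = 78125^2 = 6103515625
5^28 = (5^14)^2 = 6103515625^2 = 37252902984619140625

Result: 37252902984619140625
Multiplications needed: 6 (6 lines after 5^1)

5^28 = 37252902984619140625. Using exponentiation by squaring, this requires 6 multiplications. The key idea: if the exponent is even, square the half-power; if odd, multiply by the base once.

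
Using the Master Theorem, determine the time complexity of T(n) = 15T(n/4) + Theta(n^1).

Master Theorem for T(n) = 15T(n/4) + O(n^1):

a = 15, b = 4, c = 1
log_b(a) = log_4(15) = 1.9534

Case 1: c = 1 < log_4(15) = 1.9534
T(n) = O(n^(log_4 15))

For T(n) = 15T(n/4) + O(n^1): log_4(15) = 1.9534. This is Case 1 of the Master Theorem (c < log_b(a), work dominated by leaves), giving O(n^(log_4 15)).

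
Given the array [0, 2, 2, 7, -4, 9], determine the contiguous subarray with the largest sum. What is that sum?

Using Kadane's algorithm on [0, 2, 2, 7, -4, 9]:

Scanning through the array:
Position 1 (value 2): max_ending_here = 2, max_so_far = 2
Position 2 (value 2): max_ending_here = 4, max_so_far = 4
Position 3 (value 7): max_ending_here = 11, max_so_far = 11
Position 4 (value -4): max_ending_here = 7, max_so_far = 11
Position 5 (value 9): max_ending_here = 16, max_so_far = 16

Maximum subarray: [0, 2, 2, 7, -4, 9]
Maximum sum: 16

The maximum subarray is [0, 2, 2, 7, -4, 9] with sum 16. This subarray runs from index 0 to index 5.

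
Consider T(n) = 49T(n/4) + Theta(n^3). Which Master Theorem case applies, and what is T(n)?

Master Theorem for T(n) = 49T(n/4) + O(n^3):

a = 49, b = 4, c = 3
log_b(a) = log_4(49) = 2.8074

Case 3: c = 3 > log_4(49) = 2.8074
T(n) = O(n^3) = O(n^3)

For T(n) = 49T(n/4) + O(n^3): log_4(49) = 2.8074. This is Case 3 of the Master Theorem (c > log_b(a), work dominated by root), giving O(n^3).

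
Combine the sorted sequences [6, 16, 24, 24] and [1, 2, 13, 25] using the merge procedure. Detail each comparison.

Merging process:

Compare 6 vs 1: take 1 from right. Merged: [1]
Compare 6 vs 2: take 2 from right. Merged: [1, 2]
Compare 6 vs 13: take 6 from left. Merged: [1, 2, 6]
Compare 16 vs 13: take 13 from right. Merged: [1, 2, 6, 13]
Compare 16 vs 25: take 16 from left. Merged: [1, 2, 6, 13, 16]
Compare 24 vs 25: take 24 from left. Merged: [1, 2, 6, 13, 16, 24]
Compare 24 vs 25: take 24 from left. Merged: [1, 2, 6, 13, 16, 24, 24]
Append remaining from right: [25]. Merged: [1, 2, 6, 13, 16, 24, 24, 25]

Final merged array: [1, 2, 6, 13, 16, 24, 24, 25]
Total comparisons: 7

The merged array is [1, 2, 6, 13, 16, 24, 24, 25], requiring 7 comparisons. The merge step runs in O(n) time where n is the total number of elements.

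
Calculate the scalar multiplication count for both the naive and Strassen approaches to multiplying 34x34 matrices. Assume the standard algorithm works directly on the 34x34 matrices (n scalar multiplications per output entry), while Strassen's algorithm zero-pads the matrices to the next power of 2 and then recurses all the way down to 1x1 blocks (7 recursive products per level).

Matrix multiplication for 34x34 matrices:

Strassen's algorithm requires power-of-2 dimensions. Pad 34x34 to 64x64 (next power of 2).

Standard algorithm: 34^3 = 39304 multiplications
Strassen's algorithm: 7^(log2(64)) = 7^6 = 117649 multiplications
Difference: 39304 - 117649 = -78345 (Strassen uses MORE here due to padding overhead — for small or just-over-power-of-2 n, padding can outweigh the per-level savings)

Standard: 39304 multiplications (34^3). Strassen: 117649 multiplications (7^6, after padding to 64x64). Strassen reduces 8 recursive multiplications to 7 at each level.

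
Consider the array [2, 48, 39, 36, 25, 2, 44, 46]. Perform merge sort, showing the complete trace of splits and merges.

Merge sort trace:

Split: [2, 48, 39, 36, 25, 2, 44, 46] -> [2, 48, 39, 36] and [25, 2, 44, 46]
  Split: [2, 48, 39, 36] -> [2, 48] and [39, 36]
    Split: [2, 48] -> [2] and [48]
    Merge: [2] + [48] -> [2, 48]
    Split: [39, 36] -> [39] and [36]
    Merge: [39] + [36] -> [36, 39]
  Merge: [2, 48] + [36, 39] -> [2, 36, 39, 48]
  Split: [25, 2, 44, 46] -> [25, 2] and [44, 46]
    Split: [25, 2] -> [25] and [2]
    Merge: [25] + [2] -> [2, 25]
    Split: [44, 46] -> [44] and [46]
    Merge: [44] + [46] -> [44, 46]
  Merge: [2, 25] + [44, 46] -> [2, 25, 44, 46]
Merge: [2, 36, 39, 48] + [2, 25, 44, 46] -> [2, 2, 25, 36, 39, 44, 46, 48]

Final sorted array: [2, 2, 25, 36, 39, 44, 46, 48]

The merge sort proceeds by recursively splitting the array and merging sorted halves.
After all merges, the sorted array is [2, 2, 25, 36, 39, 44, 46, 48].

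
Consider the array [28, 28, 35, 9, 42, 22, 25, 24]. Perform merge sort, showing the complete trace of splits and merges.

Merge sort trace:

Split: [28, 28, 35, 9, 42, 22, 25, 24] -> [28, 28, 35, 9] and [42, 22, 25, 24]
  Split: [28, 28, 35, 9] -> [28, 28] and [35, 9]
    Split: [28, 28] -> [28] and [28]
    Merge: [28] + [28] -> [28, 28]
    Split: [35, 9] -> [35] and [9]
    Merge: [35] + [9] -> [9, 35]
  Merge: [28, 28] + [9, 35] -> [9, 28, 28, 35]
  Split: [42, 22, 25, 24] -> [42, 22] and [25, 24]
    Split: [42, 22] -> [42] and [22]
    Merge: [42] + [22] -> [22, 42]
    Split: [25, 24] -> [25] and [24]
    Merge: [25] + [24] -> [24, 25]
  Merge: [22, 42] + [24, 25] -> [22, 24, 25, 42]
Merge: [9, 28, 28, 35] + [22, 24, 25, 42] -> [9, 22, 24, 25, 28, 28, 35, 42]

Final sorted array: [9, 22, 24, 25, 28, 28, 35, 42]

The merge sort proceeds by recursively splitting the array and merging sorted halves.
After all merges, the sorted array is [9, 22, 24, 25, 28, 28, 35, 42].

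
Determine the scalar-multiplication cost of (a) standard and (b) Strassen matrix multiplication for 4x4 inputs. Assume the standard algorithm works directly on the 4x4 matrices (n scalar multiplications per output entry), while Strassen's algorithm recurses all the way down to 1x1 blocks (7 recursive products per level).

Matrix multiplication for 4x4 matrices:

Standard algorithm: 4^3 = 64 multiplications
Strassen's algorithm: 7^(log2(4)) = 7^2 = 49 multiplications
Savings: 64 - 49 = 15 multiplications

Standard: 64 multiplications (4^3). Strassen: 49 multiplications (7^2). Strassen reduces 8 recursive multiplications to 7 at each level.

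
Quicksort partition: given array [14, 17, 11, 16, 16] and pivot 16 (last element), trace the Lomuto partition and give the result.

Lomuto partition with pivot = 16:

Initial array: [14, 17, 11, 16, 16]

arr[0]=14 <= 16: swap with position 0, array becomes [14, 17, 11, 16, 16]
arr[1]=17 > 16: no swap
arr[2]=11 <= 16: swap with position 1, array becomes [14, 11, 17, 16, 16]
arr[3]=16 <= 16: swap with position 2, array becomes [14, 11, 16, 17, 16]

Place pivot at position 3: [14, 11, 16, 16, 17]
Pivot position: 3

After partitioning with pivot 16, the array becomes [14, 11, 16, 16, 17]. The pivot is placed at index 3. All elements to the left of the pivot are <= 16, and all elements to the right are > 16.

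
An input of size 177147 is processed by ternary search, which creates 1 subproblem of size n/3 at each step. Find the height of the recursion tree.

For divide and conquer with division factor 3:

Problem sizes at each level:
Level 0: 177147
Level 1: 59049
Level 2: 19683
Level 3: 6561
Level 4: 2187
Level 5: 729
Level 6: 243
Level 7: 81
Level 8: 27
Level 9: 9
Level 10: 3
Level 11: 1

The root is level 0 and the size-1 base case is level 11 (the tree spans levels 0 through 11, i.e. 12 levels counting the root), so the depth is the number of divisions: log_3(177147) = 11

The recursion tree depth is log_3(177147) = 11. At each level, the problem size is divided by 3, so it takes 11 divisions to reduce to a base case of size 1. The algorithm makes 1 recursive call at each level.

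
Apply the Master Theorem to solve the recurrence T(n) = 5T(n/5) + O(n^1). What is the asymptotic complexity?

Master Theorem for T(n) = 5T(n/5) + O(n^1):

a = 5, b = 5, c = 1
log_b(a) = log_5(5) = 1.0000

Case 2: c = 1 = log_5(5) = 1.0000
T(n) = O(n^1 log n) = O(n log n)

For T(n) = 5T(n/5) + O(n^1): log_5(5) = 1.0000. This is Case 2 of the Master Theorem (c = log_b(a), equal work at all levels), giving O(n log n).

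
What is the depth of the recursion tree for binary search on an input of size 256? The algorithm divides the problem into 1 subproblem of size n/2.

For divide and conquer with division factor 2:

Problem sizes at each level:
Level 0: 256
Level 1: 128
Level 2: 64
Level 3: 32
Level 4: 16
Level 5: 8
Level 6: 4
Level 7: 2
Level 8: 1

The root is level 0 and the size-1 base case is level 8 (the tree spans levels 0 through 8, i.e. 9 levels counting the root), so the depth is the number of divisions: log_2(256) = 8

The recursion tree depth is log_2(256) = 8. At each level, the problem size is divided by 2, so it takes 8 divisions to reduce to a base case of size 1. The algorithm makes 1 recursive call at each level.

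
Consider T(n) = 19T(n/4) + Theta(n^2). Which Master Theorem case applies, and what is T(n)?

Master Theorem for T(n) = 19T(n/4) + O(n^2):

a = 19, b = 4, c = 2
log_b(a) = log_4(19) = 2.1240

Case 1: c = 2 < log_4(19) = 2.1240
T(n) = O(n^(log_4 19))

For T(n) = 19T(n/4) + O(n^2): log_4(19) = 2.1240. This is Case 1 of the Master Theorem (c < log_b(a), work dominated by leaves), giving O(n^(log_4 19)).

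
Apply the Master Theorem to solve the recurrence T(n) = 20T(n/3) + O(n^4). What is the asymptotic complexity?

Master Theorem for T(n) = 20T(n/3) + O(n^4):

a = 20, b = 3, c = 4
log_b(a) = log_3(20) = 2.7268

Case 3: c = 4 > log_3(20) = 2.7268
T(n) = O(n^4) = O(n^4)

For T(n) = 20T(n/3) + O(n^4): log_3(20) = 2.7268. This is Case 3 of the Master Theorem (c > log_b(a), work dominated by root), giving O(n^4).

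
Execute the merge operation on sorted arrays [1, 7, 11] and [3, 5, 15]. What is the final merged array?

Merging process:

Compare 1 vs 3: take 1 from left. Merged: [1]
Compare 7 vs 3: take 3 from right. Merged: [1, 3]
Compare 7 vs 5: take 5 from right. Merged: [1, 3, 5]
Compare 7 vs 15: take 7 from left. Merged: [1, 3, 5, 7]
Compare 11 vs 15: take 11 from left. Merged: [1, 3, 5, 7, 11]
Append remaining from right: [15]. Merged: [1, 3, 5, 7, 11, 15]

Final merged array: [1, 3, 5, 7, 11, 15]
Total comparisons: 5

The merged array is [1, 3, 5, 7, 11, 15], requiring 5 comparisons. The merge step runs in O(n) time where n is the total number of elements.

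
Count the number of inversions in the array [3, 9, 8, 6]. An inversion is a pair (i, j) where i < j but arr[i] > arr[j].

Finding inversions in [3, 9, 8, 6]:

(1, 2): arr[1]=9 > arr[2]=8
(1, 3): arr[1]=9 > arr[3]=6
(2, 3): arr[2]=8 > arr[3]=6

Total inversions: 3

The array has 3 inversion(s): (1,2), (1,3), (2,3). Each pair (i,j) satisfies i < j and arr[i] > arr[j].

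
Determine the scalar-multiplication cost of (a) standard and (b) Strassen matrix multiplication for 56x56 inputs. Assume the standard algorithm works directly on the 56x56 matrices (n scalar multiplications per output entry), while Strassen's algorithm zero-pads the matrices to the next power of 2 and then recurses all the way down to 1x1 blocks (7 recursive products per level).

Matrix multiplication for 56x56 matrices:

Strassen's algorithm requires power-of-2 dimensions. Pad 56x56 to 64x64 (next power of 2).

Standard algorithm: 56^3 = 175616 multiplications
Strassen's algorithm: 7^(log2(64)) = 7^6 = 117649 multiplications
Savings: 175616 - 117649 = 57967 multiplications

Standard: 175616 multiplications (56^3). Strassen: 117649 multiplications (7^6, after padding to 64x64). Strassen reduces 8 recursive multiplications to 7 at each level.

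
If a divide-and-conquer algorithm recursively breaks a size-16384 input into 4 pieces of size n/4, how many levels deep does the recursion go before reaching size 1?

For divide and conquer with division factor 4:

Problem sizes at each level:
Level 0: 16384
Level 1: 4096
Level 2: 1024
Level 3: 256
Level 4: 64
Level 5: 16
Level 6: 4
Level 7: 1

The root is level 0 and the size-1 base case is level 7 (the tree spans levels 0 through 7, i.e. 8 levels counting the root), so the depth is the number of divisions: log_4(16384) = 7

The recursion tree depth is log_4(16384) = 7. At each level, the problem size is divided by 4, so it takes 7 divisions to reduce to a base case of size 1. The algorithm makes 4 recursive calls at each level.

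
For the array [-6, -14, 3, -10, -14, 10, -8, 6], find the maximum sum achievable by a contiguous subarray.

Using Kadane's algorithm on [-6, -14, 3, -10, -14, 10, -8, 6]:

Scanning through the array:
Position 1 (value -14): max_ending_here = -14, max_so_far = -6
Position 2 (value 3): max_ending_here = 3, max_so_far = 3
Position 3 (value -10): max_ending_here = -7, max_so_far = 3
Position 4 (value -14): max_ending_here = -14, max_so_far = 3
Position 5 (value 10): max_ending_here = 10, max_so_far = 10
Position 6 (value -8): max_ending_here = 2, max_so_far = 10
Position 7 (value 6): max_ending_here = 8, max_so_far = 10

Maximum subarray: [10]
Maximum sum: 10

The maximum subarray is [10] with sum 10. This subarray runs from index 5 to index 5.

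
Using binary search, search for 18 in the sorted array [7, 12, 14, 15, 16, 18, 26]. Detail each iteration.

Binary search for 18 in [7, 12, 14, 15, 16, 18, 26]:

lo=0, hi=6, mid=3, arr[mid]=15 -> 15 < 18, search right half
lo=4, hi=6, mid=5, arr[mid]=18 -> Found target at index 5!

Binary search finds 18 at index 5 after 2 comparisons. The search repeatedly halves the search space by comparing with the middle element.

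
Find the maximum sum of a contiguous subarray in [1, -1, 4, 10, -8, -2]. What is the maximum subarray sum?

Using Kadane's algorithm on [1, -1, 4, 10, -8, -2]:

Scanning through the array:
Position 1 (value -1): max_ending_here = 0, max_so_far = 1
Position 2 (value 4): max_ending_here = 4, max_so_far = 4
Position 3 (value 10): max_ending_here = 14, max_so_far = 14
Position 4 (value -8): max_ending_here = 6, max_so_far = 14
Position 5 (value -2): max_ending_here = 4, max_so_far = 14

Maximum subarray: [1, -1, 4, 10]
Maximum sum: 14

The maximum subarray is [1, -1, 4, 10] with sum 14. This subarray runs from index 0 to index 3.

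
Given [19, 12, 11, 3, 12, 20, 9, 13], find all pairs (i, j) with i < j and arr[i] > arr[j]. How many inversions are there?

Finding inversions in [19, 12, 11, 3, 12, 20, 9, 13]:

(0, 1): arr[0]=19 > arr[1]=12
(0, 2): arr[0]=19 > arr[2]=11
(0, 3): arr[0]=19 > arr[3]=3
(0, 4): arr[0]=19 > arr[4]=12
(0, 6): arr[0]=19 > arr[6]=9
(0, 7): arr[0]=19 > arr[7]=13
(1, 2): arr[1]=12 > arr[2]=11
(1, 3): arr[1]=12 > arr[3]=3
(1, 6): arr[1]=12 > arr[6]=9
(2, 3): arr[2]=11 > arr[3]=3
(2, 6): arr[2]=11 > arr[6]=9
(4, 6): arr[4]=12 > arr[6]=9
(5, 6): arr[5]=20 > arr[6]=9
(5, 7): arr[5]=20 > arr[7]=13

Total inversions: 14

The array has 14 inversion(s): (0,1), (0,2), (0,3), (0,4), (0,6), (0,7), (1,2), (1,3), (1,6), (2,3), (2,6), (4,6), (5,6), (5,7). Each pair (i,j) satisfies i < j and arr[i] > arr[j].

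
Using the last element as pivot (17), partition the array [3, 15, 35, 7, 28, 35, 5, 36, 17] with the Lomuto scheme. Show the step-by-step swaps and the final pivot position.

Lomuto partition with pivot = 17:

Initial array: [3, 15, 35, 7, 28, 35, 5, 36, 17]

arr[0]=3 <= 17: swap with position 0, array becomes [3, 15, 35, 7, 28, 35, 5, 36, 17]
arr[1]=15 <= 17: swap with position 1, array becomes [3, 15, 35, 7, 28, 35, 5, 36, 17]
arr[2]=35 > 17: no swap
arr[3]=7 <= 17: swap with position 2, array becomes [3, 15, 7, 35, 28, 35, 5, 36, 17]
arr[4]=28 > 17: no swap
arr[5]=35 > 17: no swap
arr[6]=5 <= 17: swap with position 3, array becomes [3, 15, 7, 5, 28, 35, 35, 36, 17]
arr[7]=36 > 17: no swap

Place pivot at position 4: [3, 15, 7, 5, 17, 35, 35, 36, 28]
Pivot position: 4

After partitioning with pivot 17, the array becomes [3, 15, 7, 5, 17, 35, 35, 36, 28]. The pivot is placed at index 4. All elements to the left of the pivot are <= 17, and all elements to the right are > 17.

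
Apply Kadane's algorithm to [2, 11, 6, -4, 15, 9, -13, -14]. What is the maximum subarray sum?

Using Kadane's algorithm on [2, 11, 6, -4, 15, 9, -13, -14]:

Scanning through the array:
Position 1 (value 11): max_ending_here = 13, max_so_far = 13
Position 2 (value 6): max_ending_here = 19, max_so_far = 19
Position 3 (value -4): max_ending_here = 15, max_so_far = 19
Position 4 (value 15): max_ending_here = 30, max_so_far = 30
Position 5 (value 9): max_ending_here = 39, max_so_far = 39
Position 6 (value -13): max_ending_here = 26, max_so_far = 39
Position 7 (value -14): max_ending_here = 12, max_so_far = 39

Maximum subarray: [2, 11, 6, -4, 15, 9]
Maximum sum: 39

The maximum subarray is [2, 11, 6, -4, 15, 9] with sum 39. This subarray runs from index 0 to index 5.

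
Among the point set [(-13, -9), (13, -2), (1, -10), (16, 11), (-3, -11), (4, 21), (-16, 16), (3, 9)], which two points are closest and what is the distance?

Computing all pairwise distances among 8 points:

d((-13, -9), (13, -2)) = 26.9258
d((-13, -9), (1, -10)) = 14.0357
d((-13, -9), (16, 11)) = 35.2278
d((-13, -9), (-3, -11)) = 10.198
d((-13, -9), (4, 21)) = 34.4819
d((-13, -9), (-16, 16)) = 25.1794
d((-13, -9), (3, 9)) = 24.0832
d((13, -2), (1, -10)) = 14.4222
d((13, -2), (16, 11)) = 13.3417
d((13, -2), (-3, -11)) = 18.3576
d((13, -2), (4, 21)) = 24.6982
d((13, -2), (-16, 16)) = 34.1321
d((13, -2), (3, 9)) = 14.8661
d((1, -10), (16, 11)) = 25.807
d((1, -10), (-3, -11)) = 4.1231 <-- minimum
d((1, -10), (4, 21)) = 31.1448
d((1, -10), (-16, 16)) = 31.0644
d((1, -10), (3, 9)) = 19.105
d((16, 11), (-3, -11)) = 29.0689
d((16, 11), (4, 21)) = 15.6205
d((16, 11), (-16, 16)) = 32.3883
d((16, 11), (3, 9)) = 13.1529
d((-3, -11), (4, 21)) = 32.7567
d((-3, -11), (-16, 16)) = 29.9666
d((-3, -11), (3, 9)) = 20.8806
d((4, 21), (-16, 16)) = 20.6155
d((4, 21), (3, 9)) = 12.0416
d((-16, 16), (3, 9)) = 20.2485

Closest pair: (1, -10) and (-3, -11) with distance 4.1231

The closest pair is (1, -10) and (-3, -11) with Euclidean distance 4.1231. For 8 points, brute-force pairwise comparison is shown above. For large n, the divide-and-conquer algorithm (sort by x, recurse on halves, check the dividing strip) achieves O(n log n).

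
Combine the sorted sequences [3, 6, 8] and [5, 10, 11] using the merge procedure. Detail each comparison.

Merging process:

Compare 3 vs 5: take 3 from left. Merged: [3]
Compare 6 vs 5: take 5 from right. Merged: [3, 5]
Compare 6 vs 10: take 6 from left. Merged: [3, 5, 6]
Compare 8 vs 10: take 8 from left. Merged: [3, 5, 6, 8]
Append remaining from right: [10, 11]. Merged: [3, 5, 6, 8, 10, 11]

Final merged array: [3, 5, 6, 8, 10, 11]
Total comparisons: 4

The merged array is [3, 5, 6, 8, 10, 11], requiring 4 comparisons. The merge step runs in O(n) time where n is the total number of elements.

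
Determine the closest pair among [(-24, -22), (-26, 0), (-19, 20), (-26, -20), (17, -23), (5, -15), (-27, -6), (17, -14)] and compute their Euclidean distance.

Computing all pairwise distances among 8 points:

d((-24, -22), (-26, 0)) = 22.0907
d((-24, -22), (-19, 20)) = 42.2966
d((-24, -22), (-26, -20)) = 2.8284 <-- minimum
d((-24, -22), (17, -23)) = 41.0122
d((-24, -22), (5, -15)) = 29.8329
d((-24, -22), (-27, -6)) = 16.2788
d((-24, -22), (17, -14)) = 41.7732
d((-26, 0), (-19, 20)) = 21.1896
d((-26, 0), (-26, -20)) = 20.0
d((-26, 0), (17, -23)) = 48.7647
d((-26, 0), (5, -15)) = 34.4384
d((-26, 0), (-27, -6)) = 6.0828
d((-26, 0), (17, -14)) = 45.2217
d((-19, 20), (-26, -20)) = 40.6079
d((-19, 20), (17, -23)) = 56.0803
d((-19, 20), (5, -15)) = 42.4382
d((-19, 20), (-27, -6)) = 27.2029
d((-19, 20), (17, -14)) = 49.5177
d((-26, -20), (17, -23)) = 43.1045
d((-26, -20), (5, -15)) = 31.4006
d((-26, -20), (-27, -6)) = 14.0357
d((-26, -20), (17, -14)) = 43.4166
d((17, -23), (5, -15)) = 14.4222
d((17, -23), (-27, -6)) = 47.1699
d((17, -23), (17, -14)) = 9.0
d((5, -15), (-27, -6)) = 33.2415
d((5, -15), (17, -14)) = 12.0416
d((-27, -6), (17, -14)) = 44.7214

Closest pair: (-24, -22) and (-26, -20) with distance 2.8284

The closest pair is (-24, -22) and (-26, -20) with Euclidean distance 2.8284. For 8 points, brute-force pairwise comparison is shown above. For large n, the divide-and-conquer algorithm (sort by x, recurse on halves, check the dividing strip) achieves O(n log n).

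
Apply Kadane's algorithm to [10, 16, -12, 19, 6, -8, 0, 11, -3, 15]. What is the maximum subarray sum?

Using Kadane's algorithm on [10, 16, -12, 19, 6, -8, 0, 11, -3, 15]:

Scanning through the array:
Position 1 (value 16): max_ending_here = 26, max_so_far = 26
Position 2 (value -12): max_ending_here = 14, max_so_far = 26
Position 3 (value 19): max_ending_here = 33, max_so_far = 33
Position 4 (value 6): max_ending_here = 39, max_so_far = 39
Position 5 (value -8): max_ending_here = 31, max_so_far = 39
Position 6 (value 0): max_ending_here = 31, max_so_far = 39
Position 7 (value 11): max_ending_here = 42, max_so_far = 42
Position 8 (value -3): max_ending_here = 39, max_so_far = 42
Position 9 (value 15): max_ending_here = 54, max_so_far = 54

Maximum subarray: [10, 16, -12, 19, 6, -8, 0, 11, -3, 15]
Maximum sum: 54

The maximum subarray is [10, 16, -12, 19, 6, -8, 0, 11, -3, 15] with sum 54. This subarray runs from index 0 to index 9.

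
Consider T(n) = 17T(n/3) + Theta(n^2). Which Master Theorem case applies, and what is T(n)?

Master Theorem for T(n) = 17T(n/3) + O(n^2):

a = 17, b = 3, c = 2
log_b(a) = log_3(17) = 2.5789

Case 1: c = 2 < log_3(17) = 2.5789
T(n) = O(n^(log_3 17))

For T(n) = 17T(n/3) + O(n^2): log_3(17) = 2.5789. This is Case 1 of the Master Theorem (c < log_b(a), work dominated by leaves), giving O(n^(log_3 17)).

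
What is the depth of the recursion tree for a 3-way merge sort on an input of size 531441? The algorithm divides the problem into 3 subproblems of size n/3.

For divide and conquer with division factor 3:

Problem sizes at each level:
Level 0: 531441
Level 1: 177147
Level 2: 59049
Level 3: 19683
Level 4: 6561
Level 5: 2187
Level 6: 729
Level 7: 243
Level 8: 81
Level 9: 27
Level 10: 9
Level 11: 3
Level 12: 1

The root is level 0 and the size-1 base case is level 12 (the tree spans levels 0 through 12, i.e. 13 levels counting the root), so the depth is the number of divisions: log_3(531441) = 12

The recursion tree depth is log_3(531441) = 12. At each level, the problem size is divided by 3, so it takes 12 divisions to reduce to a base case of size 1. The algorithm makes 3 recursive calls at each level.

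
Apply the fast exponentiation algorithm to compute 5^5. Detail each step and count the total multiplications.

Computing 5^5 by squaring (build up from 5^1; each line after the first costs one multiplication):

5^1 = 5
5^2 = (5^1)^2 = 5^2 = 25
5^4 = (5^2)^2 = 25^2 = 625
5^5 = 5 * 5^4 = 5 * 625 = 3125

Result: 3125
Multiplications needed: 3 (3 lines after 5^1)

5^5 = 3125. Using exponentiation by squaring, this requires 3 multiplications. The key idea: if the exponent is even, square the half-power; if odd, multiply by the base once.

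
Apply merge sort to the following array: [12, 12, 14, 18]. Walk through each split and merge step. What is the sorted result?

Merge sort trace:

Split: [12, 12, 14, 18] -> [12, 12] and [14, 18]
  Split: [12, 12] -> [12] and [12]
  Merge: [12] + [12] -> [12, 12]
  Split: [14, 18] -> [14] and [18]
  Merge: [14] + [18] -> [14, 18]
Merge: [12, 12] + [14, 18] -> [12, 12, 14, 18]

Final sorted array: [12, 12, 14, 18]

The merge sort proceeds by recursively splitting the array and merging sorted halves.
After all merges, the sorted array is [12, 12, 14, 18].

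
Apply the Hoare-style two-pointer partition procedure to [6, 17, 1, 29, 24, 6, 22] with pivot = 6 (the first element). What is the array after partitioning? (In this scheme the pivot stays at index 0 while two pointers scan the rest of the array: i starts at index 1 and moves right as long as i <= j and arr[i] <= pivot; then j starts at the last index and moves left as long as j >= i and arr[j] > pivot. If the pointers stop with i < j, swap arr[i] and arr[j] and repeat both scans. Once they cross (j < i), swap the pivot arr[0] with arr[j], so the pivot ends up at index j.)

Hoare-style two-pointer partition with pivot = 6:

Initial array: [6, 17, 1, 29, 24, 6, 22]

Pointers start at i = 1, j = 6.
i stops at index 1 (arr[1]=17 > 6), j stops at index 5 (arr[5]=6 <= 6): swap arr[1] and arr[5], array becomes [6, 6, 1, 29, 24, 17, 22]
i ends at 3, j ends at 2: the pointers have crossed (j < i), so scanning stops.

Swap pivot arr[0] with arr[2] to place pivot at position 2: [1, 6, 6, 29, 24, 17, 22]
Pivot position: 2

After partitioning with pivot 6, the array becomes [1, 6, 6, 29, 24, 17, 22]. The pivot is placed at index 2. All elements to the left of the pivot are <= 6, and all elements to the right are > 6.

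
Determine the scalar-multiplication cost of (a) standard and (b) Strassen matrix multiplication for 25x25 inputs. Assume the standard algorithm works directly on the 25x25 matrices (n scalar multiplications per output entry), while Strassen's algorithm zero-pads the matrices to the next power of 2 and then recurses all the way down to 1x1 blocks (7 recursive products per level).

Matrix multiplication for 25x25 matrices:

Strassen's algorithm requires power-of-2 dimensions. Pad 25x25 to 32x32 (next power of 2).

Standard algorithm: 25^3 = 15625 multiplications
Strassen's algorithm: 7^(log2(32)) = 7^5 = 16807 multiplications
Difference: 15625 - 16807 = -1182 (Strassen uses MORE here due to padding overhead — for small or just-over-power-of-2 n, padding can outweigh the per-level savings)

Standard: 15625 multiplications (25^3). Strassen: 16807 multiplications (7^5, after padding to 32x32). Strassen reduces 8 recursive multiplications to 7 at each level.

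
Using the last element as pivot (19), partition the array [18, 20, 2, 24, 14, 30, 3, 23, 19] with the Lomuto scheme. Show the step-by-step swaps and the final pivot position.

Lomuto partition with pivot = 19:

Initial array: [18, 20, 2, 24, 14, 30, 3, 23, 19]

arr[0]=18 <= 19: swap with position 0, array becomes [18, 20, 2, 24, 14, 30, 3, 23, 19]
arr[1]=20 > 19: no swap
arr[2]=2 <= 19: swap with position 1, array becomes [18, 2, 20, 24, 14, 30, 3, 23, 19]
arr[3]=24 > 19: no swap
arr[4]=14 <= 19: swap with position 2, array becomes [18, 2, 14, 24, 20, 30, 3, 23, 19]
arr[5]=30 > 19: no swap
arr[6]=3 <= 19: swap with position 3, array becomes [18, 2, 14, 3, 20, 30, 24, 23, 19]
arr[7]=23 > 19: no swap

Place pivot at position 4: [18, 2, 14, 3, 19, 30, 24, 23, 20]
Pivot position: 4

After partitioning with pivot 19, the array becomes [18, 2, 14, 3, 19, 30, 24, 23, 20]. The pivot is placed at index 4. All elements to the left of the pivot are <= 19, and all elements to the right are > 19.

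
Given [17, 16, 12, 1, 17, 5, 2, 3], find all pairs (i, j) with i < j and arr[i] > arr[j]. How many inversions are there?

Finding inversions in [17, 16, 12, 1, 17, 5, 2, 3]:

(0, 1): arr[0]=17 > arr[1]=16
(0, 2): arr[0]=17 > arr[2]=12
(0, 3): arr[0]=17 > arr[3]=1
(0, 5): arr[0]=17 > arr[5]=5
(0, 6): arr[0]=17 > arr[6]=2
(0, 7): arr[0]=17 > arr[7]=3
(1, 2): arr[1]=16 > arr[2]=12
(1, 3): arr[1]=16 > arr[3]=1
(1, 5): arr[1]=16 > arr[5]=5
(1, 6): arr[1]=16 > arr[6]=2
(1, 7): arr[1]=16 > arr[7]=3
(2, 3): arr[2]=12 > arr[3]=1
(2, 5): arr[2]=12 > arr[5]=5
(2, 6): arr[2]=12 > arr[6]=2
(2, 7): arr[2]=12 > arr[7]=3
(4, 5): arr[4]=17 > arr[5]=5
(4, 6): arr[4]=17 > arr[6]=2
(4, 7): arr[4]=17 > arr[7]=3
(5, 6): arr[5]=5 > arr[6]=2
(5, 7): arr[5]=5 > arr[7]=3

Total inversions: 20

The array has 20 inversion(s): (0,1), (0,2), (0,3), (0,5), (0,6), (0,7), (1,2), (1,3), (1,5), (1,6), (1,7), (2,3), (2,5), (2,6), (2,7), (4,5), (4,6), (4,7), (5,6), (5,7). Each pair (i,j) satisfies i < j and arr[i] > arr[j].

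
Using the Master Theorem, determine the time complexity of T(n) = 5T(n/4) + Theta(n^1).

Master Theorem for T(n) = 5T(n/4) + O(n^1):

a = 5, b = 4, c = 1
log_b(a) = log_4(5) = 1.1610

Case 1: c = 1 < log_4(5) = 1.1610
T(n) = O(n^(log_4 5))

For T(n) = 5T(n/4) + O(n^1): log_4(5) = 1.1610. This is Case 1 of the Master Theorem (c < log_b(a), work dominated by leaves), giving O(n^(log_4 5)).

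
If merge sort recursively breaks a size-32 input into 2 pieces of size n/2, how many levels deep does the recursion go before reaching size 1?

For divide and conquer with division factor 2:

Problem sizes at each level:
Level 0: 32
Level 1: 16
Level 2: 8
Level 3: 4
Level 4: 2
Level 5: 1

The root is level 0 and the size-1 base case is level 5 (the tree spans levels 0 through 5, i.e. 6 levels counting the root), so the depth is the number of divisions: log_2(32) = 5

The recursion tree depth is log_2(32) = 5. At each level, the problem size is divided by 2, so it takes 5 divisions to reduce to a base case of size 1. The algorithm makes 2 recursive calls at each level.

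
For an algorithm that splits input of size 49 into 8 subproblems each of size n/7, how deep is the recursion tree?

For divide and conquer with division factor 7:

Problem sizes at each level:
Level 0: 49
Level 1: 7
Level 2: 1

The root is level 0 and the size-1 base case is level 2 (the tree spans levels 0 through 2, i.e. 3 levels counting the root), so the depth is the number of divisions: log_7(49) = 2

The recursion tree depth is log_7(49) = 2. At each level, the problem size is divided by 7, so it takes 2 divisions to reduce to a base case of size 1. The algorithm makes 8 recursive calls at each level.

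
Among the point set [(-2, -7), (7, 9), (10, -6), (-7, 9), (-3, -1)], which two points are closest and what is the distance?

Computing all pairwise distances among 5 points:

d((-2, -7), (7, 9)) = 18.3576
d((-2, -7), (10, -6)) = 12.0416
d((-2, -7), (-7, 9)) = 16.7631
d((-2, -7), (-3, -1)) = 6.0828 <-- minimum
d((7, 9), (10, -6)) = 15.2971
d((7, 9), (-7, 9)) = 14.0
d((7, 9), (-3, -1)) = 14.1421
d((10, -6), (-7, 9)) = 22.6716
d((10, -6), (-3, -1)) = 13.9284
d((-7, 9), (-3, -1)) = 10.7703

Closest pair: (-2, -7) and (-3, -1) with distance 6.0828

The closest pair is (-2, -7) and (-3, -1) with Euclidean distance 6.0828. For 5 points, brute-force pairwise comparison is shown above. For large n, the divide-and-conquer algorithm (sort by x, recurse on halves, check the dividing strip) achieves O(n log n).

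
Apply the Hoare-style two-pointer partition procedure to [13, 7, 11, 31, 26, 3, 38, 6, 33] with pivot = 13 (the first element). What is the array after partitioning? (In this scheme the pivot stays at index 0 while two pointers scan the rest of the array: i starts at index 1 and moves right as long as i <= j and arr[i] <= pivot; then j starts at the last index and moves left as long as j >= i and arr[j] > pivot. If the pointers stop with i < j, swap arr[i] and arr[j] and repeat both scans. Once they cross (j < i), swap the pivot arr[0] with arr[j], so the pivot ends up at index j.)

Hoare-style two-pointer partition with pivot = 13:

Initial array: [13, 7, 11, 31, 26, 3, 38, 6, 33]

Pointers start at i = 1, j = 8.
i stops at index 3 (arr[3]=31 > 13), j stops at index 7 (arr[7]=6 <= 13): swap arr[3] and arr[7], array becomes [13, 7, 11, 6, 26, 3, 38, 31, 33]
i stops at index 4 (arr[4]=26 > 13), j stops at index 5 (arr[5]=3 <= 13): swap arr[4] and arr[5], array becomes [13, 7, 11, 6, 3, 26, 38, 31, 33]
i ends at 5, j ends at 4: the pointers have crossed (j < i), so scanning stops.

Swap pivot arr[0] with arr[4] to place pivot at position 4: [3, 7, 11, 6, 13, 26, 38, 31, 33]
Pivot position: 4

After partitioning with pivot 13, the array becomes [3, 7, 11, 6, 13, 26, 38, 31, 33]. The pivot is placed at index 4. All elements to the left of the pivot are <= 13, and all elements to the right are > 13.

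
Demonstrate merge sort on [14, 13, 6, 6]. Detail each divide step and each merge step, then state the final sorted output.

Merge sort trace:

Split: [14, 13, 6, 6] -> [14, 13] and [6, 6]
  Split: [14, 13] -> [14] and [13]
  Merge: [14] + [13] -> [13, 14]
  Split: [6, 6] -> [6] and [6]
  Merge: [6] + [6] -> [6, 6]
Merge: [13, 14] + [6, 6] -> [6, 6, 13, 14]

Final sorted array: [6, 6, 13, 14]

The merge sort proceeds by recursively splitting the array and merging sorted halves.
After all merges, the sorted array is [6, 6, 13, 14].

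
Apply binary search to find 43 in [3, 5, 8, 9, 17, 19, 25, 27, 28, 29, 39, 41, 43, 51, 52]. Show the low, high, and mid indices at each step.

Binary search for 43 in [3, 5, 8, 9, 17, 19, 25, 27, 28, 29, 39, 41, 43, 51, 52]:

lo=0, hi=14, mid=7, arr[mid]=27 -> 27 < 43, search right half
lo=8, hi=14, mid=11, arr[mid]=41 -> 41 < 43, search right half
lo=12, hi=14, mid=13, arr[mid]=51 -> 51 > 43, search left half
lo=12, hi=12, mid=12, arr[mid]=43 -> Found target at index 12!

Binary search finds 43 at index 12 after 4 comparisons. The search repeatedly halves the search space by comparing with the middle element.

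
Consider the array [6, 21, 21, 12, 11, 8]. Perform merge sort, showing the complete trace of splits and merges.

Merge sort trace:

Split: [6, 21, 21, 12, 11, 8] -> [6, 21, 21] and [12, 11, 8]
  Split: [6, 21, 21] -> [6] and [21, 21]
    Split: [21, 21] -> [21] and [21]
    Merge: [21] + [21] -> [21, 21]
  Merge: [6] + [21, 21] -> [6, 21, 21]
  Split: [12, 11, 8] -> [12] and [11, 8]
    Split: [11, 8] -> [11] and [8]
    Merge: [11] + [8] -> [8, 11]
  Merge: [12] + [8, 11] -> [8, 11, 12]
Merge: [6, 21, 21] + [8, 11, 12] -> [6, 8, 11, 12, 21, 21]

Final sorted array: [6, 8, 11, 12, 21, 21]

The merge sort proceeds by recursively splitting the array and merging sorted halves.
After all merges, the sorted array is [6, 8, 11, 12, 21, 21].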